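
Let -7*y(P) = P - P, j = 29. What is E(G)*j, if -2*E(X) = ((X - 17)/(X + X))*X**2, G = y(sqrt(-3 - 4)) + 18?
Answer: -261/2 ≈ -130.50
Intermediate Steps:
y(P) = 0 (y(P) = -(P - P)/7 = -1/7*0 = 0)
G = 18 (G = 0 + 18 = 18)
E(X) = -X*(-17 + X)/4 (E(X) = -(X - 17)/(X + X)*X**2/2 = -(-17 + X)/((2*X))*X**2/2 = -(-17 + X)*(1/(2*X))*X**2/2 = -(-17 + X)/(2*X)*X**2/2 = -X*(-17 + X)/4)
E(G)*j = ((1/4)*18*(17 - 1*18))*29 = ((1/4)*18*(17 - 18))*29 = ((1/4)*18*(-1))*29 = -9/2*29 = -261/2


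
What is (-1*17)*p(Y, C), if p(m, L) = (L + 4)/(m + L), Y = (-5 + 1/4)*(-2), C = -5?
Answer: 34/9 ≈ 3.7778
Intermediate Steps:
Y = 19/2 (Y = (-5 + ¼)*(-2) = -19/4*(-2) = 19/2 ≈ 9.5000)
p(m, L) = (4 + L)/(L + m)
(-1*17)*p(Y, C) = (-1*17)*((4 - 5)/(-5 + 19/2)) = -17*(-1)/9/2 = -34*(-1)/9 = -17*(-2/9) = 34/9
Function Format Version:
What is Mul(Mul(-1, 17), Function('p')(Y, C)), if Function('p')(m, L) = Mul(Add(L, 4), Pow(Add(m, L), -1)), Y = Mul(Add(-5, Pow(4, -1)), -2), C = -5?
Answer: Rational(34, 9) ≈ 3.7778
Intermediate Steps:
Y = Rational(19, 2) (Y = Mul(Add(-5, Rational(1, 4)), -2) = Mul(Rational(-19, 4), -2) = Rational(19, 2) ≈ 9.5000)
Function('p')(m, L) = Mul(Pow(Add(L, m), -1), Add(4, L)) (Function('p')(m, L) = Mul(Add(4, L), Pow(Add(L, m), -1)) = Mul(Pow(Add(L, m), -1), Add(4, L)))
Mul(Mul(-1, 17), Function('p')(Y, C)) = Mul(Mul(-1, 17), Mul(Pow(Add(-5, Rational(19, 2)), -1), Add(4, -5))) = Mul(-17, Mul(Pow(Rational(9, 2), -1), -1)) = Mul(-17, Mul(Rational(2, 9), -1)) = Mul(-17, Rational(-2, 9)) = Rational(34, 9)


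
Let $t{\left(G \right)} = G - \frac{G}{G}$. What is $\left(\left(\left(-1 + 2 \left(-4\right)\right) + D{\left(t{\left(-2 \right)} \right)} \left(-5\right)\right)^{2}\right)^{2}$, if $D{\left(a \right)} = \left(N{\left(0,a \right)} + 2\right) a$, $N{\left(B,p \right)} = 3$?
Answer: $18974736$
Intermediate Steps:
$t{\left(G \right)} = -1 + G$ ($t{\left(G \right)} = G - 1 = -1 + G$)
$D{\left(a \right)} = 5 a$ ($D{\left(a \right)} = \left(3 + 2\right) a = 5 a$)
$\left(\left(\left(-1 + 2 \left(-4\right)\right) + D{\left(t{\left(-2 \right)} \right)} \left(-5\right)\right)^{2}\right)^{2} = \left(\left(\left(-1 + 2 \left(-4\right)\right) + 5 \left(-1 - 2\right) \left(-5\right)\right)^{2}\right)^{2} = \left(\left(\left(-1 - 8\right) + 5 \left(-3\right) \left(-5\right)\right)^{2}\right)^{2} = \left(\left(-9 - -75\right)^{2}\right)^{2} = \left(\left(-9 + 75\right)^{2}\right)^{2} = \left(66^{2}\right)^{2} = 4356^{2} = 18974736$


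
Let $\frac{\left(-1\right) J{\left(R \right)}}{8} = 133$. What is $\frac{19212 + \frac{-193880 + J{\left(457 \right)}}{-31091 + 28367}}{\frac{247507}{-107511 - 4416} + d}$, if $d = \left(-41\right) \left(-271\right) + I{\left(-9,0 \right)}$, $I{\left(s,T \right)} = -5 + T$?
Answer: $\frac{489945817372}{282118722385} \approx 1.7367$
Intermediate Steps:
$d = 11106$ ($d = \left(-41\right) \left(-271\right) + \left(-5 + 0\right) = 11111 - 5 = 11106$)
$J{\left(R \right)} = -1064$ ($J{\left(R \right)} = \left(-8\right) 133 = -1064$)
$\frac{19212 + \frac{-193880 + J{\left(457 \right)}}{-31091 + 28367}}{\frac{247507}{-107511 - 4416} + d} = \frac{19212 + \frac{-193880 - 1064}{-31091 + 28367}}{\frac{247507}{-107511 - 4416} + 11106} = \frac{19212 - \frac{194944}{-2724}}{\frac{247507}{-107511 - 4416} + 11106} = \frac{19212 - - \frac{48736}{681}}{\frac{247507}{-111927} + 11106} = \frac{19212 + \frac{48736}{681}}{247507 \left(- \frac{1}{111927}\right) + 11106} = \frac{13132108}{681 \left(- \frac{247507}{111927} + 11106\right)} = \frac{13132108}{681 \cdot \frac{1242813755}{111927}} = \frac{13132108}{681} \cdot \frac{111927}{1242813755} = \frac{489945817372}{282118722385}$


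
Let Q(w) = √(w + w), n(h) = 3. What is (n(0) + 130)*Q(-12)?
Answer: 266*I*√6 ≈ 651.56*I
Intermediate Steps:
Q(w) = √2*√w (Q(w) = √(2*w) = √2*√w)
(n(0) + 130)*Q(-12) = (3 + 130)*(√2*√(-12)) = 133*(√2*(2*I*√3)) = 133*(2*I*√6) = 266*I*√6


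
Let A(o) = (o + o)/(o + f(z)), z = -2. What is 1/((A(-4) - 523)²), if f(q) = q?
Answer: 9/2449225 ≈ 3.6746e-6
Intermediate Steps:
A(o) = 2*o/(-2 + o) (A(o) = (o + o)/(o - 2) = (2*o)/(-2 + o) = 2*o/(-2 + o))
1/((A(-4) - 523)²) = 1/((2*(-4)/(-2 - 4) - 523)²) = 1/((2*(-4)/(-6) - 523)²) = 1/((2*(-4)*(-⅙) - 523)²) = 1/((4/3 - 523)²) = 1/((-1565/3)²) = 1/(2449225/9) = 9/2449225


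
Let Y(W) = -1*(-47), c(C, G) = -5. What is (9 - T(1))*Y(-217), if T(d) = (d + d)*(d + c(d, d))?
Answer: 799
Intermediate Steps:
Y(W) = 47
T(d) = 2*d*(-5 + d) (T(d) = (d + d)*(d - 5) = (2*d)*(-5 + d) = 2*d*(-5 + d))
(9 - T(1))*Y(-217) = (9 - 2*(-5 + 1))*47 = (9 - 2*(-4))*47 = (9 - 1*(-8))*47 = (9 + 8)*47 = 17*47 = 799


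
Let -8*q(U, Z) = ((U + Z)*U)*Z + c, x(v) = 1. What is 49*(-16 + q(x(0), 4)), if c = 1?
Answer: -7301/8 ≈ -912.63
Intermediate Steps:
q(U, Z) = -⅛ - U*Z*(U + Z)/8 (q(U, Z) = -(((U + Z)*U)*Z + 1)/8 = -((U*(U + Z))*Z + 1)/8 = -(U*Z*(U + Z) + 1)/8 = -(1 + U*Z*(U + Z))/8 = -⅛ - U*Z*(U + Z)/8)
49*(-16 + q(x(0), 4)) = 49*(-16 + (-⅛ - ⅛*1*4² - ⅛*4*1²)) = 49*(-16 + (-⅛ - ⅛*1*16 - ⅛*4*1)) = 49*(-16 + (-⅛ - 2 - ½)) = 49*(-16 - 21/8) = 49*(-149/8) = -7301/8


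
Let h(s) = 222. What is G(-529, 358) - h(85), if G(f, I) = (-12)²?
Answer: -78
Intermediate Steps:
G(f, I) = 144
G(-529, 358) - h(85) = 144 - 1*222 = 144 - 222 = -78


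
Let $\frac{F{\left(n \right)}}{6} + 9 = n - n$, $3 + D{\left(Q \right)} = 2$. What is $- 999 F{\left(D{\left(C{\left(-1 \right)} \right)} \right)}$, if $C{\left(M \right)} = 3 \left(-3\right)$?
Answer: $53946$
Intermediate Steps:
$C{\left(M \right)} = -9$
$D{\left(Q \right)} = -1$ ($D{\left(Q \right)} = -3 + 2 = -1$)
$F{\left(n \right)} = -54$ ($F{\left(n \right)} = -54 + 6 \left(n - n\right) = -54 + 6 \cdot 0 = -54 + 0 = -54$)
$- 999 F{\left(D{\left(C{\left(-1 \right)} \right)} \right)} = \left(-999\right) \left(-54\right) = 53946$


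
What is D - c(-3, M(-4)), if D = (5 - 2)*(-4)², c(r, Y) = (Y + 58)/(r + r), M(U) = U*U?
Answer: 181/3 ≈ 60.333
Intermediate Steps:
M(U) = U²
c(r, Y) = (58 + Y)/(2*r) (c(r, Y) = (58 + Y)/((2*r)) = (58 + Y)*(1/(2*r)) = (58 + Y)/(2*r))
D = 48 (D = 3*16 = 48)
D - c(-3, M(-4)) = 48 - (58 + (-4)²)/(2*(-3)) = 48 - (-1)*(58 + 16)/(2*3) = 48 - (-1)*74/(2*3) = 48 - 1*(-37/3) = 48 + 37/3 = 181/3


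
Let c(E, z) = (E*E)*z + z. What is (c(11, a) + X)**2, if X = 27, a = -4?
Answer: 212521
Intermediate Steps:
c(E, z) = z + z*E**2 (c(E, z) = E**2*z + z = z*E**2 + z = z + z*E**2)
(c(11, a) + X)**2 = (-4*(1 + 11**2) + 27)**2 = (-4*(1 + 121) + 27)**2 = (-4*122 + 27)**2 = (-488 + 27)**2 = (-461)**2 = 212521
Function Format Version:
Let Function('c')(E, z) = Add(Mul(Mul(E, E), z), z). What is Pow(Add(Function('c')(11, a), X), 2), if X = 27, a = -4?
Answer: 212521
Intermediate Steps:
Function('c')(E, z) = Add(z, Mul(z, Pow(E, 2))) (Function('c')(E, z) = Add(Mul(Pow(E, 2), z), z) = Add(Mul(z, Pow(E, 2)), z) = Add(z, Mul(z, Pow(E, 2))))
Pow(Add(Function('c')(11, a), X), 2) = Pow(Add(Mul(-4, Add(1, Pow(11, 2))), 27), 2) = Pow(Add(Mul(-4, Add(1, 121)), 27), 2) = Pow(Add(Mul(-4, 122), 27), 2) = Pow(Add(-488, 27), 2) = Pow(-461, 2) = 212521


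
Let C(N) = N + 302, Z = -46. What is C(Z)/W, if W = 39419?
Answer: 256/39419 ≈ 0.0064943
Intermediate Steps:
C(N) = 302 + N
C(Z)/W = (302 - 46)/39419 = 256*(1/39419) = 256/39419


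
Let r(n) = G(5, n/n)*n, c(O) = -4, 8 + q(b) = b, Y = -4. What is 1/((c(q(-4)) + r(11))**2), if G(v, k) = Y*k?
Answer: 1/2304 ≈ 0.00043403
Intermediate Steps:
q(b) = -8 + b
G(v, k) = -4*k
r(n) = -4*n (r(n) = (-4*n/n)*n = (-4*1)*n = -4*n)
1/((c(q(-4)) + r(11))**2) = 1/((-4 - 4*11)**2) = 1/((-4 - 44)**2) = 1/((-48)**2) = 1/2304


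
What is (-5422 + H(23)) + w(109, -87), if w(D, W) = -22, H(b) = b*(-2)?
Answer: -5490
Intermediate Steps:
H(b) = -2*b
(-5422 + H(23)) + w(109, -87) = (-5422 - 2*23) - 22 = (-5422 - 46) - 22 = -5468 - 22 = -5490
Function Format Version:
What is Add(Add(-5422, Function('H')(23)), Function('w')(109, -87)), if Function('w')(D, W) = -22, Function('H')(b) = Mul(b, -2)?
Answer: -5490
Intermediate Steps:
Function('H')(b) = Mul(-2, b)
Add(Add(-5422, Function('H')(23)), Function('w')(109, -87)) = Add(Add(-5422, Mul(-2, 23)), -22) = Add(Add(-5422, -46), -22) = Add(-5468, -22) = -5490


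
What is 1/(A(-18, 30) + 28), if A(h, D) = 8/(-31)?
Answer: 31/860 ≈ 0.036047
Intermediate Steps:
A(h, D) = -8/31 (A(h, D) = 8*(-1/31) = -8/31)
1/(A(-18, 30) + 28) = 1/(-8/31 + 28) = 1/(860/31) = 31/860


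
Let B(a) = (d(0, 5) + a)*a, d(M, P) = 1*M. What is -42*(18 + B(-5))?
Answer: -1806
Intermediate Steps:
d(M, P) = M
B(a) = a² (B(a) = (0 + a)*a = a*a = a²)
-42*(18 + B(-5)) = -42*(18 + (-5)²) = -42*(18 + 25) = -42*43 = -1806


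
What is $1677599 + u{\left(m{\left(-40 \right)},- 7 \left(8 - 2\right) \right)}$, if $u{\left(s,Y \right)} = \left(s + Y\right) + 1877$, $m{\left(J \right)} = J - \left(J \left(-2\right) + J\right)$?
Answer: $1679354$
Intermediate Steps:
$m{\left(J \right)} = 2 J$ ($m{\left(J \right)} = J - \left(- 2 J + J\right) = J - - J = J + J = 2 J$)
$u{\left(s,Y \right)} = 1877 + Y + s$ ($u{\left(s,Y \right)} = \left(Y + s\right) + 1877 = 1877 + Y + s$)
$1677599 + u{\left(m{\left(-40 \right)},- 7 \left(8 - 2\right) \right)} = 1677599 + \left(1877 - 7 \left(8 - 2\right) + 2 \left(-40\right)\right) = 1677599 - -1755 = 1677599 + 1755 = 1679354$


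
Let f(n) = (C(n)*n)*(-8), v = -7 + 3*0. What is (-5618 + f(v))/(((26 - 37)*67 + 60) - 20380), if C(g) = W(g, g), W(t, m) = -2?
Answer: 1910/7019 ≈ 0.27212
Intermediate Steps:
C(g) = -2
v = -7 (v = -7 + 0 = -7)
f(n) = 16*n (f(n) = -2*n*(-8) = 16*n)
(-5618 + f(v))/(((26 - 37)*67 + 60) - 20380) = (-5618 + 16*(-7))/(((26 - 37)*67 + 60) - 20380) = (-5618 - 112)/((-11*67 + 60) - 20380) = -5730/((-737 + 60) - 20380) = -5730/(-677 - 20380) = -5730/(-21057) = -5730*(-1/21057) = 1910/7019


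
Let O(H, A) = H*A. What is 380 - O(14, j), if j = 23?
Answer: 58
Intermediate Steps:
O(H, A) = A*H
380 - O(14, j) = 380 - 23*14 = 380 - 1*322 = 380 - 322 = 58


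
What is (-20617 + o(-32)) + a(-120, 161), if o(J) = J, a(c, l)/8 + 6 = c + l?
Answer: -20369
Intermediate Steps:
a(c, l) = -48 + 8*c + 8*l (a(c, l) = -48 + 8*(c + l) = -48 + (8*c + 8*l) = -48 + 8*c + 8*l)
(-20617 + o(-32)) + a(-120, 161) = (-20617 - 32) + (-48 + 8*(-120) + 8*161) = -20649 + (-48 - 960 + 1288) = -20649 + 280 = -20369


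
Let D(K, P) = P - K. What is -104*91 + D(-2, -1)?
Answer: -9463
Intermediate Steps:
-104*91 + D(-2, -1) = -104*91 + (-1 - 1*(-2)) = -9464 + (-1 + 2) = -9464 + 1 = -9463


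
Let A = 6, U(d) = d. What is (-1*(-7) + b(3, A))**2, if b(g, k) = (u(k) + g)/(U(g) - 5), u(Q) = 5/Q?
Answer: 3721/144 ≈ 25.840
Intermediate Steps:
b(g, k) = (g + 5/k)/(-5 + g) (b(g, k) = (5/k + g)/(g - 5) = (g + 5/k)/(-5 + g))
(-1*(-7) + b(3, A))**2 = (-1*(-7) + (5 + 3*6)/(6*(-5 + 3)))**2 = (7 + (1/6)*(5 + 18)/(-2))**2 = (7 + (1/6)*(-1/2)*23)**2 = (7 - 23/12)**2 = (61/12)**2 = 3721/144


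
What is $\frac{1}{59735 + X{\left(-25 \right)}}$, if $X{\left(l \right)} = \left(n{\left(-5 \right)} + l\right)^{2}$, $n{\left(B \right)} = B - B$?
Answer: $\frac{1}{60360} \approx 1.6567 \cdot 10^{-5}$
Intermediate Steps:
$n{\left(B \right)} = 0$
$X{\left(l \right)} = l^{2}$ ($X{\left(l \right)} = \left(0 + l\right)^{2} = l^{2}$)
$\frac{1}{59735 + X{\left(-25 \right)}} = \frac{1}{59735 + \left(-25\right)^{2}} = \frac{1}{59735 + 625} = \frac{1}{60360}$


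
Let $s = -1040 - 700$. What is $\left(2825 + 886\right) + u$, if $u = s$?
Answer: $1971$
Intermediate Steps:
$s = -1740$ ($s = -1040 - 700 = -1740$)
$u = -1740$
$\left(2825 + 886\right) + u = \left(2825 + 886\right) - 1740 = 3711 - 1740 = 1971$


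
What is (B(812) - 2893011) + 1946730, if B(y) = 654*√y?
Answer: -946281 + 1308*√203 ≈ -9.2765e+5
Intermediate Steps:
(B(812) - 2893011) + 1946730 = (654*√812 - 2893011) + 1946730 = (654*(2*√203) - 2893011) + 1946730 = (1308*√203 - 2893011) + 1946730 = (-2893011 + 1308*√203) + 1946730 = -946281 + 1308*√203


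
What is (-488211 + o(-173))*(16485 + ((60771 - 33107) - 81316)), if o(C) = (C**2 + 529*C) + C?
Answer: 20440809324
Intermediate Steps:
o(C) = C**2 + 530*C
(-488211 + o(-173))*(16485 + ((60771 - 33107) - 81316)) = (-488211 - 173*(530 - 173))*(16485 + ((60771 - 33107) - 81316)) = (-488211 - 173*357)*(16485 + (27664 - 81316)) = (-488211 - 61761)*(16485 - 53652) = -549972*(-37167) = 20440809324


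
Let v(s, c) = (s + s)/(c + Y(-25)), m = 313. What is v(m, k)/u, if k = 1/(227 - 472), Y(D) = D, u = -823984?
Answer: 1565/51507408 ≈ 3.0384e-5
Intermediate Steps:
k = -1/245 (k = 1/(-245) = -1/245 ≈ -0.0040816)
v(s, c) = 2*s/(-25 + c) (v(s, c) = (s + s)/(c - 25) = (2*s)/(-25 + c) = 2*s/(-25 + c))
v(m, k)/u = (2*313/(-25 - 1/245))/(-823984) = (2*313/(-6126/245))*(-1/823984) = (2*313*(-245/6126))*(-1/823984) = -76685/3063*(-1/823984) = 1565/51507408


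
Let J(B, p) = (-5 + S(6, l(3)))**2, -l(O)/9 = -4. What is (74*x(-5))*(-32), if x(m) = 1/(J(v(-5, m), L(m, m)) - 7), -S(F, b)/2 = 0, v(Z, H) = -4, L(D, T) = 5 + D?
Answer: -1184/9 ≈ -131.56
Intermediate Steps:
l(O) = 36 (l(O) = -9*(-4) = 36)
S(F, b) = 0 (S(F, b) = -2*0 = 0)
J(B, p) = 25 (J(B, p) = (-5 + 0)**2 = (-5)**2 = 25)
x(m) = 1/18 (x(m) = 1/(25 - 7) = 1/18)
(74*x(-5))*(-32) = (74*(1/18))*(-32) = (37/9)*(-32) = -1184/9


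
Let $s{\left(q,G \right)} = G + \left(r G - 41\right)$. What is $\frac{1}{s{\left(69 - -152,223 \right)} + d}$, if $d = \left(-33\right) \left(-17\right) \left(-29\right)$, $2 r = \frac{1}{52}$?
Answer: $- \frac{104}{1672825} \approx -6.217 \cdot 10^{-5}$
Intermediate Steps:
$r = \frac{1}{104}$ ($r = \frac{1}{2 \cdot 52} = \frac{1}{2} \cdot \frac{1}{52} = \frac{1}{104} \approx 0.0096154$)
$d = -16269$ ($d = 561 \left(-29\right) = -16269$)
$s{\left(q,G \right)} = -41 + \frac{105 G}{104}$ ($s{\left(q,G \right)} = G + \left(\frac{G}{104} - 41\right) = G + \left(-41 + \frac{G}{104}\right) = -41 + \frac{105 G}{104}$)
$\frac{1}{s{\left(69 - -152,223 \right)} + d} = \frac{1}{\left(-41 + \frac{105}{104} \cdot 223\right) - 16269} = \frac{1}{\left(-41 + \frac{23415}{104}\right) - 16269} = \frac{1}{\frac{19151}{104} - 16269} = \frac{1}{- \frac{1672825}{104}} = - \frac{104}{1672825}$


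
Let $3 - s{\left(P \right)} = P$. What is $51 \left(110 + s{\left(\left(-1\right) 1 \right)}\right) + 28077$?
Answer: $33891$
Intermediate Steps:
$s{\left(P \right)} = 3 - P$
$51 \left(110 + s{\left(\left(-1\right) 1 \right)}\right) + 28077 = 51 \left(110 + \left(3 - \left(-1\right) 1\right)\right) + 28077 = 51 \left(110 + \left(3 - -1\right)\right) + 28077 = 51 \left(110 + \left(3 + 1\right)\right) + 28077 = 51 \left(110 + 4\right) + 28077 = 51 \cdot 114 + 28077 = 5814 + 28077 = 33891$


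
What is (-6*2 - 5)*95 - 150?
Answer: -1765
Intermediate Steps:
(-6*2 - 5)*95 - 150 = (-12 - 5)*95 - 150 = -17*95 - 150 = -1615 - 150 = -1765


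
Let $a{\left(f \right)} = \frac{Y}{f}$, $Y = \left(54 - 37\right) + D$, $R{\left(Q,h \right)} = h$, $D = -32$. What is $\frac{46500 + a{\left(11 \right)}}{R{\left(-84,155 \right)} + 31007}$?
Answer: $\frac{511485}{342782} \approx 1.4922$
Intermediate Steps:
$Y = -15$ ($Y = \left(54 - 37\right) - 32 = 17 - 32 = -15$)
$a{\left(f \right)} = - \frac{15}{f}$
$\frac{46500 + a{\left(11 \right)}}{R{\left(-84,155 \right)} + 31007} = \frac{46500 - \frac{15}{11}}{155 + 31007} = \frac{46500 - \frac{15}{11}}{31162} = \left(46500 - \frac{15}{11}\right) \frac{1}{31162} = \frac{511485}{11} \cdot \frac{1}{31162} = \frac{511485}{342782}$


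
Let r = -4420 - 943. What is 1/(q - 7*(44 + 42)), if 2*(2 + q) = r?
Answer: -2/6571 ≈ -0.00030437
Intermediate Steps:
r = -5363
q = -5367/2 (q = -2 + (½)*(-5363) = -2 - 5363/2 = -5367/2 ≈ -2683.5)
1/(q - 7*(44 + 42)) = 1/(-5367/2 - 7*(44 + 42)) = 1/(-5367/2 - 7*86) = 1/(-5367/2 - 602) = 1/(-6571/2) = -2/6571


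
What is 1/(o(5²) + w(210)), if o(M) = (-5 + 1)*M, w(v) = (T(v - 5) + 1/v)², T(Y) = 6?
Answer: -44100/2819879 ≈ -0.015639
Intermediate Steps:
w(v) = (6 + 1/v)²
o(M) = -4*M
1/(o(5²) + w(210)) = 1/(-4*5² + (1 + 6*210)²/210²) = 1/(-4*25 + (1 + 1260)²/44100) = 1/(-100 + (1/44100)*1261²) = 1/(-100 + (1/44100)*1590121) = 1/(-100 + 1590121/44100) = 1/(-2819879/44100) = -44100/2819879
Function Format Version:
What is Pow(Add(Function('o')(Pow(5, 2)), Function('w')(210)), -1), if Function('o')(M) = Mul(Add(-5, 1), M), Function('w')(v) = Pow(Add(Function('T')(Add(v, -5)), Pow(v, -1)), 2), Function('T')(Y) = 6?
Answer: Rational(-44100, 2819879) ≈ -0.015639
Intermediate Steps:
Function('w')(v) = Pow(Add(6, Pow(v, -1)), 2)
Function('o')(M) = Mul(-4, M)
Pow(Add(Function('o')(Pow(5, 2)), Function('w')(210)), -1) = Pow(Add(Mul(-4, Pow(5, 2)), Mul(Pow(210, -2), Pow(Add(1, Mul(6, 210)), 2))), -1) = Pow(Add(Mul(-4, 25), Mul(Rational(1, 44100), Pow(Add(1, 1260), 2))), -1) = Pow(Add(-100, Mul(Rational(1, 44100), Pow(1261, 2))), -1) = Pow(Add(-100, Mul(Rational(1, 44100), 1590121)), -1) = Pow(Add(-100, Rational(1590121, 44100)), -1) = Pow(Rational(-2819879, 44100), -1) = Rational(-44100, 2819879)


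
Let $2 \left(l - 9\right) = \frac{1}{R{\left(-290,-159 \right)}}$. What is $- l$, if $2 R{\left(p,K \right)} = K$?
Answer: $- \frac{1430}{159} \approx -8.9937$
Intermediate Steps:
$R{\left(p,K \right)} = \frac{K}{2}$
$l = \frac{1430}{159}$ ($l = 9 + \frac{1}{2 \cdot \frac{1}{2} \left(-159\right)} = 9 + \frac{1}{2 \left(- \frac{159}{2}\right)} = 9 + \frac{1}{2} \left(- \frac{2}{159}\right) = 9 - \frac{1}{159} = \frac{1430}{159} \approx 8.9937$)
$- l = \left(-1\right) \frac{1430}{159} = - \frac{1430}{159}$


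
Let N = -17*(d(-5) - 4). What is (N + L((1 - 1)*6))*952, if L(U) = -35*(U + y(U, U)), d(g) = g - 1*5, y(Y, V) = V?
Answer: 226576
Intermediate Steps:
d(g) = -5 + g (d(g) = g - 5 = -5 + g)
N = 238 (N = -17*((-5 - 5) - 4) = -17*(-10 - 4) = -17*(-14) = 238)
L(U) = -70*U (L(U) = -35*(U + U) = -70*U)
(N + L((1 - 1)*6))*952 = (238 - 70*(1 - 1)*6)*952 = (238 - 0*6)*952 = (238 - 70*0)*952 = (238 + 0)*952 = 238*952 = 226576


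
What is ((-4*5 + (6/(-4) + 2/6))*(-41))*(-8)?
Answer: -20828/3 ≈ -6942.7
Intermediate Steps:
((-4*5 + (6/(-4) + 2/6))*(-41))*(-8) = ((-20 + (6*(-¼) + 2*(⅙)))*(-41))*(-8) = ((-20 + (-3/2 + ⅓))*(-41))*(-8) = ((-20 - 7/6)*(-41))*(-8) = -127/6*(-41)*(-8) = (5207/6)*(-8) = -20828/3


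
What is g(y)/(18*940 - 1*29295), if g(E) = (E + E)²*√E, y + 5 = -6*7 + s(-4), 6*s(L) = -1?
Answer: -80089*I*√1698/668250 ≈ -4.9386*I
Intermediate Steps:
s(L) = -⅙ (s(L) = (⅙)*(-1) = -⅙)
y = -283/6 (y = -5 + (-6*7 - ⅙) = -5 + (-42 - ⅙) = -5 - 253/6 = -283/6 ≈ -47.167)
g(E) = 4*E^(5/2) (g(E) = (2*E)²*√E = (4*E²)*√E = 4*E^(5/2))
g(y)/(18*940 - 1*29295) = (4*(-283/6)^(5/2))/(18*940 - 1*29295) = (4*(80089*I*√1698/216))/(16920 - 29295) = (80089*I*√1698/54)/(-12375) = (80089*I*√1698/54)*(-1/12375) = -80089*I*√1698/668250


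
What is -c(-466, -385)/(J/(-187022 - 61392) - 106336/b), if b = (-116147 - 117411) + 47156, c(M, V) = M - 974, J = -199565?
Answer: 33339503828160/31807333117 ≈ 1048.2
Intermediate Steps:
c(M, V) = -974 + M
b = -186402 (b = -233558 + 47156 = -186402)
-c(-466, -385)/(J/(-187022 - 61392) - 106336/b) = -(-974 - 466)/(-199565/(-187022 - 61392) - 106336/(-186402)) = -(-1440)/(-199565/(-248414) - 106336*(-1/186402)) = -(-1440)/(-199565*(-1/248414) + 53168/93201) = -(-1440)/(199565/248414 + 53168/93201) = -(-1440)/31807333117/23152433214 = -(-1440)*23152433214/31807333117 = -1*(-33339503828160/31807333117) = 33339503828160/31807333117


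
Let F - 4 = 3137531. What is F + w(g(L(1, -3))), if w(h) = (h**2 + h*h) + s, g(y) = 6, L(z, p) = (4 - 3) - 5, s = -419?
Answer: 3137188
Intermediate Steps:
L(z, p) = -4 (L(z, p) = 1 - 5 = -4)
w(h) = -419 + 2*h**2 (w(h) = (h**2 + h*h) - 419 = (h**2 + h**2) - 419 = 2*h**2 - 419 = -419 + 2*h**2)
F = 3137535 (F = 4 + 3137531 = 3137535)
F + w(g(L(1, -3))) = 3137535 + (-419 + 2*6**2) = 3137535 + (-419 + 2*36) = 3137535 + (-419 + 72) = 3137535 - 347 = 3137188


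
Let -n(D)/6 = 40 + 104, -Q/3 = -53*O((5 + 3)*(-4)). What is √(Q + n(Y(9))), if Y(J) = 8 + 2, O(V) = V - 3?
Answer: I*√6429 ≈ 80.181*I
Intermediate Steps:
O(V) = -3 + V
Y(J) = 10
Q = -5565 (Q = -(-159)*(-3 + (5 + 3)*(-4)) = -(-159)*(-3 + 8*(-4)) = -(-159)*(-3 - 32) = -(-159)*(-35) = -3*1855 = -5565)
n(D) = -864 (n(D) = -6*(40 + 104) = -6*144 = -864)
√(Q + n(Y(9))) = √(-5565 - 864) = √(-6429) = I*√6429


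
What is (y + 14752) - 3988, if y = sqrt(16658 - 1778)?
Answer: 10764 + 4*sqrt(930) ≈ 10886.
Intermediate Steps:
y = 4*sqrt(930) (y = sqrt(14880) = 4*sqrt(930) ≈ 121.98)
(y + 14752) - 3988 = (4*sqrt(930) + 14752) - 3988 = (14752 + 4*sqrt(930)) - 3988 = 10764 + 4*sqrt(930)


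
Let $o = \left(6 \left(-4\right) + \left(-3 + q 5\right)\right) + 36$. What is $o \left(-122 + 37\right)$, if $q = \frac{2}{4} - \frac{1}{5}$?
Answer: $- \frac{1785}{2} \approx -892.5$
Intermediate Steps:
$q = \frac{3}{10}$ ($q = 2 \cdot \frac{1}{4} - \frac{1}{5} = \frac{1}{2} - \frac{1}{5} = \frac{3}{10} \approx 0.3$)
$o = \frac{21}{2}$ ($o = \left(6 \left(-4\right) + \left(-3 + \frac{3}{10} \cdot 5\right)\right) + 36 = \left(-24 + \left(-3 + \frac{3}{2}\right)\right) + 36 = \left(-24 - \frac{3}{2}\right) + 36 = - \frac{51}{2} + 36 = \frac{21}{2} \approx 10.5$)
$o \left(-122 + 37\right) = \frac{21 \left(-122 + 37\right)}{2} = \frac{21}{2} \left(-85\right) = - \frac{1785}{2}$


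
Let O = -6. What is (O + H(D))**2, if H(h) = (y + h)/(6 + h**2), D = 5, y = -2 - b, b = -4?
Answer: 32041/961 ≈ 33.341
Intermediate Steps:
y = 2 (y = -2 - 1*(-4) = -2 + 4 = 2)
H(h) = (2 + h)/(6 + h**2)
(O + H(D))**2 = (-6 + (2 + 5)/(6 + 5**2))**2 = (-6 + 7/(6 + 25))**2 = (-6 + 7/31)**2 = (-179/31)**2 = 32041/961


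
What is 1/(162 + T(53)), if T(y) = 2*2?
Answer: 1/166 ≈ 0.0060241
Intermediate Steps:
T(y) = 4
1/(162 + T(53)) = 1/(162 + 4) = 1/166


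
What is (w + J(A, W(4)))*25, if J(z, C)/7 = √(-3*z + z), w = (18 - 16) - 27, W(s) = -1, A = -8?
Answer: 75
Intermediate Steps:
w = -25 (w = 2 - 27 = -25)
J(z, C) = 7*√2*√(-z) (J(z, C) = 7*√(-3*z + z) = 7*√(-2*z) = 7*(√2*√(-z)) = 7*√2*√(-z))
(w + J(A, W(4)))*25 = (-25 + 7*√2*√(-1*(-8)))*25 = (-25 + 7*√2*√8)*25 = (-25 + 7*√2*(2*√2))*25 = (-25 + 28)*25 = 3*25 = 75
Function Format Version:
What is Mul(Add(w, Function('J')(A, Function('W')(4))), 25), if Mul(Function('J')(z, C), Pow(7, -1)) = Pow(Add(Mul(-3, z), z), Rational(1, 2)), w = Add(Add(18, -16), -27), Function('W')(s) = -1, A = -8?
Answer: 75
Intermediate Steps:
w = -25 (w = Add(2, -27) = -25)
Function('J')(z, C) = Mul(7, Pow(2, Rational(1, 2)), Pow(Mul(-1, z), Rational(1, 2))) (Function('J')(z, C) = Mul(7, Pow(Add(Mul(-3, z), z), Rational(1, 2))) = Mul(7, Pow(Mul(-2, z), Rational(1, 2))) = Mul(7, Mul(Pow(2, Rational(1, 2)), Pow(Mul(-1, z), Rational(1, 2)))) = Mul(7, Pow(2, Rational(1, 2)), Pow(Mul(-1, z), Rational(1, 2))))
Mul(Add(w, Function('J')(A, Function('W')(4))), 25) = Mul(Add(-25, Mul(7, Pow(2, Rational(1, 2)), Pow(Mul(-1, -8), Rational(1, 2)))), 25) = Mul(Add(-25, Mul(7, Pow(2, Rational(1, 2)), Pow(8, Rational(1, 2)))), 25) = Mul(Add(-25, Mul(7, Pow(2, Rational(1, 2)), Mul(2, Pow(2, Rational(1, 2))))), 25) = Mul(Add(-25, 28), 25) = Mul(3, 25) = 75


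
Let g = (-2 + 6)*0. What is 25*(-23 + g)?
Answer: -575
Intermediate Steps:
g = 0 (g = 4*0 = 0)
25*(-23 + g) = 25*(-23 + 0) = 25*(-23) = -575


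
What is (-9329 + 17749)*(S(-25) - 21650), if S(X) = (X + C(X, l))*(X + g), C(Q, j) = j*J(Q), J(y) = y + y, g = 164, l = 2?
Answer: -328590500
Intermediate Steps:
J(y) = 2*y
C(Q, j) = 2*Q*j (C(Q, j) = j*(2*Q) = 2*Q*j)
S(X) = 5*X*(164 + X) (S(X) = (X + 2*X*2)*(X + 164) = (X + 4*X)*(164 + X) = (5*X)*(164 + X) = 5*X*(164 + X))
(-9329 + 17749)*(S(-25) - 21650) = (-9329 + 17749)*(5*(-25)*(164 - 25) - 21650) = 8420*(5*(-25)*139 - 21650) = 8420*(-17375 - 21650) = 8420*(-39025) = -328590500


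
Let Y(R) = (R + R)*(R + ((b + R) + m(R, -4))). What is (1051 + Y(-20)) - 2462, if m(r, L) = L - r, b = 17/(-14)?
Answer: -2817/7 ≈ -402.43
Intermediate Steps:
b = -17/14 (b = 17*(-1/14) = -17/14 ≈ -1.2143)
Y(R) = 2*R*(-73/14 + R) (Y(R) = (R + R)*(R + ((-17/14 + R) + (-4 - R))) = (2*R)*(R - 73/14) = (2*R)*(-73/14 + R) = 2*R*(-73/14 + R))
(1051 + Y(-20)) - 2462 = (1051 + (⅐)*(-20)*(-73 + 14*(-20))) - 2462 = (1051 + (⅐)*(-20)*(-73 - 280)) - 2462 = (1051 + (⅐)*(-20)*(-353)) - 2462 = (1051 + 7060/7) - 2462 = 14417/7 - 2462 = -2817/7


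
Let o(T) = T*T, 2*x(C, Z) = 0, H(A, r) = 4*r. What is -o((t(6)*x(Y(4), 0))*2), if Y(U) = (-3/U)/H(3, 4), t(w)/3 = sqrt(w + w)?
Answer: 0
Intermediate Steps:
t(w) = 3*sqrt(2)*sqrt(w) (t(w) = 3*sqrt(w + w) = 3*sqrt(2*w) = 3*(sqrt(2)*sqrt(w)) = 3*sqrt(2)*sqrt(w))
Y(U) = -3/(16*U) (Y(U) = (-3/U)/((4*4)) = -3/U/16 = -3/U*(1/16) = -3/(16*U))
x(C, Z) = 0 (x(C, Z) = (1/2)*0 = 0)
o(T) = T**2
-o((t(6)*x(Y(4), 0))*2) = -(((3*sqrt(2)*sqrt(6))*0)*2)**2 = -(((6*sqrt(3))*0)*2)**2 = -(0*2)**2 = -1*0**2 = -1*0 = 0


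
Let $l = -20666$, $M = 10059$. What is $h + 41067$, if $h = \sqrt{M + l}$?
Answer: $41067 + i \sqrt{10607} \approx 41067.0 + 102.99 i$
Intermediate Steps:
$h = i \sqrt{10607}$ ($h = \sqrt{10059 - 20666} = \sqrt{-10607} = i \sqrt{10607} \approx 102.99 i$)
$h + 41067 = i \sqrt{10607} + 41067 = 41067 + i \sqrt{10607}$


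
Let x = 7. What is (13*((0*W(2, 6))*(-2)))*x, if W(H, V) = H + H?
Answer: 0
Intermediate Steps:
W(H, V) = 2*H
(13*((0*W(2, 6))*(-2)))*x = (13*((0*(2*2))*(-2)))*7 = (13*((0*4)*(-2)))*7 = (13*(0*(-2)))*7 = (13*0)*7 = 0*7 = 0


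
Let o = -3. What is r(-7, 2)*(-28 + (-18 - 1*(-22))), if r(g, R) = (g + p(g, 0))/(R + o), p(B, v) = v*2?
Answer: -168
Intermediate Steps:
p(B, v) = 2*v
r(g, R) = g/(-3 + R) (r(g, R) = (g + 2*0)/(R - 3) = (g + 0)/(-3 + R) = g/(-3 + R))
r(-7, 2)*(-28 + (-18 - 1*(-22))) = (-7/(-3 + 2))*(-28 + (-18 - 1*(-22))) = (-7/(-1))*(-28 + (-18 + 22)) = (-7*(-1))*(-28 + 4) = 7*(-24) = -168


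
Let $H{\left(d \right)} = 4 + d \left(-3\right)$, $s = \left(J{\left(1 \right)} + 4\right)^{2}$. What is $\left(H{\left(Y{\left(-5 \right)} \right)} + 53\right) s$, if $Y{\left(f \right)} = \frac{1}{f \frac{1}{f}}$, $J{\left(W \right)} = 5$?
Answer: $4374$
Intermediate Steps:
$Y{\left(f \right)} = 1$ ($Y{\left(f \right)} = 1^{-1} = 1$)
$s = 81$ ($s = \left(5 + 4\right)^{2} = 9^{2} = 81$)
$H{\left(d \right)} = 4 - 3 d$
$\left(H{\left(Y{\left(-5 \right)} \right)} + 53\right) s = \left(\left(4 - 3\right) + 53\right) 81 = \left(1 + 53\right) 81 = 54 \cdot 81 = 4374$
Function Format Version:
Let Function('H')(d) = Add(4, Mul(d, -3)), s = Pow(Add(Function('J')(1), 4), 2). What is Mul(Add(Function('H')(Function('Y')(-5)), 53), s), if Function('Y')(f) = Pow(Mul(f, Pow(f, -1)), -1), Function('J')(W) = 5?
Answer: 4374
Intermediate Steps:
Function('Y')(f) = 1 (Function('Y')(f) = Pow(1, -1) = 1)
s = 81 (s = Pow(Add(5, 4), 2) = Pow(9, 2) = 81)
Function('H')(d) = Add(4, Mul(-3, d))
Mul(Add(Function('H')(Function('Y')(-5)), 53), s) = Mul(Add(Add(4, Mul(-3, 1)), 53), 81) = Mul(Add(Add(4, -3), 53), 81) = Mul(Add(1, 53), 81) = Mul(54, 81) = 4374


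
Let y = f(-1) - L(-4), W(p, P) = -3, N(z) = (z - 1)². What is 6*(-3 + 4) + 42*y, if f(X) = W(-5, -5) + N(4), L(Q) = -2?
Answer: 342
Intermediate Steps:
N(z) = (-1 + z)²
f(X) = 6 (f(X) = -3 + (-1 + 4)² = -3 + 3² = -3 + 9 = 6)
y = 8 (y = 6 - 1*(-2) = 6 + 2 = 8)
6*(-3 + 4) + 42*y = 6*(-3 + 4) + 42*8 = 6*1 + 336 = 6 + 336 = 342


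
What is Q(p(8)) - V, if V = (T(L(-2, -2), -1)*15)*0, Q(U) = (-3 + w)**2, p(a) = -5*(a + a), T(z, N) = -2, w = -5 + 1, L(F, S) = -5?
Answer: 49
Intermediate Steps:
w = -4
p(a) = -10*a
Q(U) = 49 (Q(U) = (-3 - 4)**2 = (-7)**2 = 49)
V = 0 (V = -2*15*0 = -30*0 = 0)
Q(p(8)) - V = 49 - 1*0 = 49 + 0 = 49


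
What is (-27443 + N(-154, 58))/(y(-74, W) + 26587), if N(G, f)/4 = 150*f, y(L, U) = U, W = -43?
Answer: 1051/3792 ≈ 0.27716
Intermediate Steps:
N(G, f) = 600*f (N(G, f) = 4*(150*f) = 600*f)
(-27443 + N(-154, 58))/(y(-74, W) + 26587) = (-27443 + 600*58)/(-43 + 26587) = (-27443 + 34800)/26544 = 7357*(1/26544) = 1051/3792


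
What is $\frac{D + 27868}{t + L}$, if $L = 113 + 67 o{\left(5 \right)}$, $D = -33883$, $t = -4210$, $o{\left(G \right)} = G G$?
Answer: $\frac{6015}{2422} \approx 2.4835$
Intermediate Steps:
$o{\left(G \right)} = G^{2}$
$L = 1788$ ($L = 113 + 67 \cdot 5^{2} = 113 + 67 \cdot 25 = 113 + 1675 = 1788$)
$\frac{D + 27868}{t + L} = \frac{-33883 + 27868}{-4210 + 1788} = - \frac{6015}{-2422} = \left(-6015\right) \left(- \frac{1}{2422}\right) = \frac{6015}{2422}$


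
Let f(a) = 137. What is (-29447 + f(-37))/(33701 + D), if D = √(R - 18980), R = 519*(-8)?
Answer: -329258770/378593511 + 19540*I*√5783/378593511 ≈ -0.86969 + 0.0039249*I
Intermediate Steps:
R = -4152
D = 2*I*√5783 (D = √(-4152 - 18980) = √(-23132) = 2*I*√5783 ≈ 152.09*I)
(-29447 + f(-37))/(33701 + D) = (-29447 + 137)/(33701 + 2*I*√5783) = -29310/(33701 + 2*I*√5783)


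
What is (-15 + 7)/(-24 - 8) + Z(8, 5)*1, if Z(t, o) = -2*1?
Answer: -7/4 ≈ -1.7500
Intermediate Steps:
Z(t, o) = -2
(-15 + 7)/(-24 - 8) + Z(8, 5)*1 = (-15 + 7)/(-24 - 8) - 2*1 = -8/(-32) - 2 = -8*(-1/32) - 2 = ¼ - 2 = -7/4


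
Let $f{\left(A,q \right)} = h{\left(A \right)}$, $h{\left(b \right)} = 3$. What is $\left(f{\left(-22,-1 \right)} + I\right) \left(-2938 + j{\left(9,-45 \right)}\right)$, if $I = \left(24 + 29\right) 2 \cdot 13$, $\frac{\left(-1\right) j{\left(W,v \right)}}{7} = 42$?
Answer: $-4463392$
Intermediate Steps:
$f{\left(A,q \right)} = 3$
$j{\left(W,v \right)} = -294$ ($j{\left(W,v \right)} = \left(-7\right) 42 = -294$)
$I = 1378$ ($I = 53 \cdot 26 = 1378$)
$\left(f{\left(-22,-1 \right)} + I\right) \left(-2938 + j{\left(9,-45 \right)}\right) = \left(3 + 1378\right) \left(-2938 - 294\right) = 1381 \left(-3232\right) = -4463392$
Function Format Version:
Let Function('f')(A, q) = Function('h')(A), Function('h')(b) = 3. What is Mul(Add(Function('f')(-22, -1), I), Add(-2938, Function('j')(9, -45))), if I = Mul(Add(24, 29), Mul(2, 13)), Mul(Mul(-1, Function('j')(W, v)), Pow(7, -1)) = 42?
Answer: -4463392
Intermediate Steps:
Function('f')(A, q) = 3
Function('j')(W, v) = -294 (Function('j')(W, v) = Mul(-7, 42) = -294)
I = 1378 (I = Mul(53, 26) = 1378)
Mul(Add(Function('f')(-22, -1), I), Add(-2938, Function('j')(9, -45))) = Mul(Add(3, 1378), Add(-2938, -294)) = Mul(1381, -3232) = -4463392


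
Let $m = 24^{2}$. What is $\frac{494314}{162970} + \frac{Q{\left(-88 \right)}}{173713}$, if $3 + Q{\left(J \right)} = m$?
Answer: $\frac{42981074846}{14155003805} \approx 3.0365$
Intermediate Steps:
$m = 576$
$Q{\left(J \right)} = 573$ ($Q{\left(J \right)} = -3 + 576 = 573$)
$\frac{494314}{162970} + \frac{Q{\left(-88 \right)}}{173713} = \frac{494314}{162970} + \frac{573}{173713} = 494314 \cdot \frac{1}{162970} + 573 \cdot \frac{1}{173713} = \frac{247157}{81485} + \frac{573}{173713} = \frac{42981074846}{14155003805}$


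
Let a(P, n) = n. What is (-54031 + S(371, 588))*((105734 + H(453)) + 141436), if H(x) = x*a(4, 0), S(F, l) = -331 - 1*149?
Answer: -13473483870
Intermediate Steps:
S(F, l) = -480 (S(F, l) = -331 - 149 = -480)
H(x) = 0 (H(x) = x*0 = 0)
(-54031 + S(371, 588))*((105734 + H(453)) + 141436) = (-54031 - 480)*((105734 + 0) + 141436) = -54511*(105734 + 141436) = -54511*247170 = -13473483870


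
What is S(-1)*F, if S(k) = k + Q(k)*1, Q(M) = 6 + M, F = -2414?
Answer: -9656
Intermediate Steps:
S(k) = 6 + 2*k (S(k) = k + (6 + k)*1 = k + (6 + k) = 6 + 2*k)
S(-1)*F = (6 + 2*(-1))*(-2414) = (6 - 2)*(-2414) = 4*(-2414) = -9656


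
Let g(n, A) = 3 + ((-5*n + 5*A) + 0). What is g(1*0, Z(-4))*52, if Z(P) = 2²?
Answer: 1196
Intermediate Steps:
Z(P) = 4
g(n, A) = 3 - 5*n + 5*A (g(n, A) = 3 + (-5*n + 5*A) = 3 - 5*n + 5*A)
g(1*0, Z(-4))*52 = (3 - 5*0 + 5*4)*52 = (3 - 5*0 + 20)*52 = (3 + 0 + 20)*52 = 23*52 = 1196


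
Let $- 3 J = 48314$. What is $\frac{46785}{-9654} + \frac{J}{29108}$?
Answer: $- \frac{189661529}{35126079} \approx -5.3995$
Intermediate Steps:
$J = - \frac{48314}{3}$ ($J = \left(- \frac{1}{3}\right) 48314 = - \frac{48314}{3} \approx -16105.0$)
$\frac{46785}{-9654} + \frac{J}{29108} = \frac{46785}{-9654} - \frac{48314}{3 \cdot 29108} = 46785 \left(- \frac{1}{9654}\right) - \frac{24157}{43662} = - \frac{15595}{3218} - \frac{24157}{43662} = - \frac{189661529}{35126079}$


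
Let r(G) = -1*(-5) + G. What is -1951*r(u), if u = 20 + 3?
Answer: -54628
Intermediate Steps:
u = 23
r(G) = 5 + G
-1951*r(u) = -1951*(5 + 23) = -1951*28 = -54628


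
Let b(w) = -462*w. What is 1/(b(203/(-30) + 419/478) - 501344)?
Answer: -1195/595854216 ≈ -2.0055e-6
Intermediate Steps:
1/(b(203/(-30) + 419/478) - 501344) = 1/(-462*(203/(-30) + 419/478) - 501344) = 1/(-462*(203*(-1/30) + 419*(1/478)) - 501344) = 1/(-462*(-203/30 + 419/478) - 501344) = 1/(-462*(-21116/3585) - 501344) = 1/(3251864/1195 - 501344) = 1/(-595854216/1195) = -1195/595854216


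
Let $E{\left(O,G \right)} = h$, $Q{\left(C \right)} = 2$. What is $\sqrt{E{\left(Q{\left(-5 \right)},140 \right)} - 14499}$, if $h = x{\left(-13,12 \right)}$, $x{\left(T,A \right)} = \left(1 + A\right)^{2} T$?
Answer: $2 i \sqrt{4174} \approx 129.21 i$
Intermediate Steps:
$x{\left(T,A \right)} = T \left(1 + A\right)^{2}$
$h = -2197$ ($h = - 13 \left(1 + 12\right)^{2} = - 13 \cdot 13^{2} = \left(-13\right) 169 = -2197$)
$E{\left(O,G \right)} = -2197$
$\sqrt{E{\left(Q{\left(-5 \right)},140 \right)} - 14499} = \sqrt{-2197 - 14499} = \sqrt{-16696} = 2 i \sqrt{4174}$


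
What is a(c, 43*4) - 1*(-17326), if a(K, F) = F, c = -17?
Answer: 17498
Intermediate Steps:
a(c, 43*4) - 1*(-17326) = 43*4 - 1*(-17326) = 172 + 17326 = 17498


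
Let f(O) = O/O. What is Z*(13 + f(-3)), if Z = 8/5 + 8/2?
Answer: 392/5 ≈ 78.400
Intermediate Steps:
f(O) = 1
Z = 28/5 (Z = 8*(⅕) + 8*(½) = 8/5 + 4 = 28/5 ≈ 5.6000)
Z*(13 + f(-3)) = 28*(13 + 1)/5 = (28/5)*14 = 392/5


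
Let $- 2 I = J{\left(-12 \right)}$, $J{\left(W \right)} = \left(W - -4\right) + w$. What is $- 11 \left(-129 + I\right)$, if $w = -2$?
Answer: $1364$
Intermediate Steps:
$J{\left(W \right)} = 2 + W$ ($J{\left(W \right)} = \left(W - -4\right) - 2 = \left(W + 4\right) - 2 = \left(4 + W\right) - 2 = 2 + W$)
$I = 5$ ($I = - \frac{2 - 12}{2} = \left(- \frac{1}{2}\right) \left(-10\right) = 5$)
$- 11 \left(-129 + I\right) = - 11 \left(-129 + 5\right) = \left(-11\right) \left(-124\right) = 1364$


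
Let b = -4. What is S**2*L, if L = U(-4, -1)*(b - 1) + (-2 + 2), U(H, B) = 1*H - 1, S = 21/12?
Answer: 1225/16 ≈ 76.563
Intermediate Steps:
S = 7/4 (S = 21*(1/12) = 7/4 ≈ 1.7500)
U(H, B) = -1 + H (U(H, B) = H - 1 = -1 + H)
L = 25 (L = (-1 - 4)*(-4 - 1) + (-2 + 2) = -5*(-5) + 0 = 25 + 0 = 25)
S**2*L = (7/4)**2*25 = (49/16)*25 = 1225/16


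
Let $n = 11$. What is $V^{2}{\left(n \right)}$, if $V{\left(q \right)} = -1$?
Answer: $1$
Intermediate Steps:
$V^{2}{\left(n \right)} = \left(-1\right)^{2} = 1$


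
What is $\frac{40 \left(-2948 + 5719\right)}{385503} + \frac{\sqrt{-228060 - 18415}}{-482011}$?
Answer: $\frac{110840}{385503} - \frac{5 i \sqrt{9859}}{482011} \approx 0.28752 - 0.00103 i$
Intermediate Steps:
$\frac{40 \left(-2948 + 5719\right)}{385503} + \frac{\sqrt{-228060 - 18415}}{-482011} = 40 \cdot 2771 \cdot \frac{1}{385503} + \sqrt{-246475} \left(- \frac{1}{482011}\right) = 110840 \cdot \frac{1}{385503} + 5 i \sqrt{9859} \left(- \frac{1}{482011}\right) = \frac{110840}{385503} - \frac{5 i \sqrt{9859}}{482011}$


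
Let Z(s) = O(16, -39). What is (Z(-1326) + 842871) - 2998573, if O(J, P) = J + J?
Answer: -2155670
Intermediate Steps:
O(J, P) = 2*J
Z(s) = 32 (Z(s) = 2*16 = 32)
(Z(-1326) + 842871) - 2998573 = (32 + 842871) - 2998573 = 842903 - 2998573 = -2155670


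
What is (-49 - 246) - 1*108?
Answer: -403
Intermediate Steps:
(-49 - 246) - 1*108 = -295 - 108 = -403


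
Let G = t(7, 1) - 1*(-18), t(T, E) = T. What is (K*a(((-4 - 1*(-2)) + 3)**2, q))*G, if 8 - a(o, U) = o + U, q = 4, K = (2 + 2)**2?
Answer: 1200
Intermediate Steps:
K = 16 (K = 4**2 = 16)
G = 25 (G = 7 - 1*(-18) = 7 + 18 = 25)
a(o, U) = 8 - U - o (a(o, U) = 8 - (o + U) = 8 - (U + o) = 8 + (-U - o) = 8 - U - o)
(K*a(((-4 - 1*(-2)) + 3)**2, q))*G = (16*(8 - 1*4 - ((-4 - 1*(-2)) + 3)**2))*25 = (16*(8 - 4 - ((-4 + 2) + 3)**2))*25 = (16*(8 - 4 - (-2 + 3)**2))*25 = (16*(8 - 4 - 1*1**2))*25 = (16*(8 - 4 - 1*1))*25 = (16*(8 - 4 - 1))*25 = (16*3)*25 = 48*25 = 1200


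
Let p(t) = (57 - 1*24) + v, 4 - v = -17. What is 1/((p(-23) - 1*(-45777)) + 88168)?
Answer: 1/133999 ≈ 7.4627e-6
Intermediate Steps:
v = 21 (v = 4 - 1*(-17) = 4 + 17 = 21)
p(t) = 54 (p(t) = (57 - 1*24) + 21 = (57 - 24) + 21 = 33 + 21 = 54)
1/((p(-23) - 1*(-45777)) + 88168) = 1/((54 - 1*(-45777)) + 88168) = 1/((54 + 45777) + 88168) = 1/(45831 + 88168) = 1/133999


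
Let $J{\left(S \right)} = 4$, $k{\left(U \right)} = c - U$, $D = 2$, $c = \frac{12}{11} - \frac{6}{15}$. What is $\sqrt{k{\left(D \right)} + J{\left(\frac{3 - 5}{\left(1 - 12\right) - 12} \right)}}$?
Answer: $\frac{2 \sqrt{2035}}{55} \approx 1.6404$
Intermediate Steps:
$c = \frac{38}{55}$ ($c = 12 \cdot \frac{1}{11} - \frac{2}{5} = \frac{12}{11} - \frac{2}{5} = \frac{38}{55} \approx 0.69091$)
$k{\left(U \right)} = \frac{38}{55} - U$
$\sqrt{k{\left(D \right)} + J{\left(\frac{3 - 5}{\left(1 - 12\right) - 12} \right)}} = \sqrt{\left(\frac{38}{55} - 2\right) + 4} = \sqrt{- \frac{72}{55} + 4} = \sqrt{\frac{148}{55}} = \frac{2 \sqrt{2035}}{55}$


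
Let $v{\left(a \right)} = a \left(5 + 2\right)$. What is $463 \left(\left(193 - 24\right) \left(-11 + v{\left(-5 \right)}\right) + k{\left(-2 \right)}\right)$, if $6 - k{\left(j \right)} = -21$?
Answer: $-3586861$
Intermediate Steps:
$k{\left(j \right)} = 27$ ($k{\left(j \right)} = 6 - -21 = 6 + 21 = 27$)
$v{\left(a \right)} = 7 a$ ($v{\left(a \right)} = a 7 = 7 a$)
$463 \left(\left(193 - 24\right) \left(-11 + v{\left(-5 \right)}\right) + k{\left(-2 \right)}\right) = 463 \left(\left(193 - 24\right) \left(-11 + 7 \left(-5\right)\right) + 27\right) = 463 \left(169 \left(-11 - 35\right) + 27\right) = 463 \left(169 \left(-46\right) + 27\right) = 463 \left(-7774 + 27\right) = 463 \left(-7747\right) = -3586861$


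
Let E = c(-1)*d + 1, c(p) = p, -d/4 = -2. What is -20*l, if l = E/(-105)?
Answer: -4/3 ≈ -1.3333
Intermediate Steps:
d = 8 (d = -4*(-2) = 8)
E = -7 (E = -1*8 + 1 = -8 + 1 = -7)
l = 1/15 (l = -7/(-105) = -7*(-1/105) = 1/15 ≈ 0.066667)
-20*l = -20*1/15 = -4/3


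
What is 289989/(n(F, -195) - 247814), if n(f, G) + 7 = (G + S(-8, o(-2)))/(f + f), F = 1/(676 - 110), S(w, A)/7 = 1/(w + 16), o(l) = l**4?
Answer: -2319912/2422067 ≈ -0.95782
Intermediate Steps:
S(w, A) = 7/(16 + w) (S(w, A) = 7/(w + 16) = 7/(16 + w))
F = 1/566 ≈ 0.0017668
n(f, G) = -7 + (7/8 + G)/(2*f) (n(f, G) = -7 + (G + 7/(16 - 8))/(f + f) = -7 + (G + 7/8)/((2*f)) = -7 + (G + 7*(1/8))*(1/(2*f)) = -7 + (G + 7/8)*(1/(2*f)) = -7 + (7/8 + G)*(1/(2*f)) = -7 + (7/8 + G)/(2*f))
289989/(n(F, -195) - 247814) = 289989/((7 - 112*1/566 + 8*(-195))/(16*(1/566)) - 247814) = 289989/((1/16)*566*(7 - 56/283 - 1560) - 247814) = 289989/((1/16)*566*(-439555/283) - 247814) = 289989/(-439555/8 - 247814) = 289989/(-2422067/8) = 289989*(-8/2422067) = -2319912/2422067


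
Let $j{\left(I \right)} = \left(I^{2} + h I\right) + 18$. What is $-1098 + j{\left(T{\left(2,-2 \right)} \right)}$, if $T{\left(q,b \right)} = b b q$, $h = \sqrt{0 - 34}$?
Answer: $-1016 + 8 i \sqrt{34} \approx -1016.0 + 46.648 i$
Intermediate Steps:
$h = i \sqrt{34}$ ($h = \sqrt{-34} = i \sqrt{34} \approx 5.8309 i$)
$T{\left(q,b \right)} = q b^{2}$ ($T{\left(q,b \right)} = b^{2} q = q b^{2}$)
$j{\left(I \right)} = 18 + I^{2} + i I \sqrt{34}$ ($j{\left(I \right)} = \left(I^{2} + i \sqrt{34} I\right) + 18 = \left(I^{2} + i I \sqrt{34}\right) + 18 = 18 + I^{2} + i I \sqrt{34}$)
$-1098 + j{\left(T{\left(2,-2 \right)} \right)} = -1098 + \left(18 + \left(2 \left(-2\right)^{2}\right)^{2} + i 2 \left(-2\right)^{2} \sqrt{34}\right) = -1098 + \left(18 + \left(2 \cdot 4\right)^{2} + i 2 \cdot 4 \sqrt{34}\right) = -1098 + \left(18 + 8^{2} + i 8 \sqrt{34}\right) = -1098 + \left(18 + 64 + 8 i \sqrt{34}\right) = -1098 + \left(82 + 8 i \sqrt{34}\right) = -1016 + 8 i \sqrt{34}$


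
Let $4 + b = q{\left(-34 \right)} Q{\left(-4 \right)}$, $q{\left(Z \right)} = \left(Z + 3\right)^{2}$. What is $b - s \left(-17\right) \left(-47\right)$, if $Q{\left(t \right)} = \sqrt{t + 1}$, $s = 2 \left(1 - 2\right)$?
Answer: $1594 + 961 i \sqrt{3} \approx 1594.0 + 1664.5 i$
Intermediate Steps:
$q{\left(Z \right)} = \left(3 + Z\right)^{2}$
$s = -2$ ($s = 2 \left(-1\right) = -2$)
$Q{\left(t \right)} = \sqrt{1 + t}$
$b = -4 + 961 i \sqrt{3}$ ($b = -4 + \left(3 - 34\right)^{2} \sqrt{1 - 4} = -4 + \left(-31\right)^{2} \sqrt{-3} = -4 + 961 i \sqrt{3} \approx -4.0 + 1664.5 i$)
$b - s \left(-17\right) \left(-47\right) = \left(-4 + 961 i \sqrt{3}\right) - \left(-2\right) \left(-17\right) \left(-47\right) = \left(-4 + 961 i \sqrt{3}\right) - 34 \left(-47\right) = \left(-4 + 961 i \sqrt{3}\right) - -1598 = \left(-4 + 961 i \sqrt{3}\right) + 1598 = 1594 + 961 i \sqrt{3}$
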